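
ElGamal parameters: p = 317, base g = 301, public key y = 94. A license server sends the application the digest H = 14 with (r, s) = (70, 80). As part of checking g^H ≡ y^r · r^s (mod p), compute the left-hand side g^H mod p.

301^2 = 90601 ≡ 256
301^4 ≡ 256^2 = 65536 ≡ 234
301^8 ≡ 234^2 = 54756 ≡ 232
14 = 8 + 4 + 2, so 301^14 ≡ 232·234·256 ≡ 131 (mod 317)

131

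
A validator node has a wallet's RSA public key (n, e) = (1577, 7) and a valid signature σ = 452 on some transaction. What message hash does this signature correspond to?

σ^7 mod 1577 = 317

317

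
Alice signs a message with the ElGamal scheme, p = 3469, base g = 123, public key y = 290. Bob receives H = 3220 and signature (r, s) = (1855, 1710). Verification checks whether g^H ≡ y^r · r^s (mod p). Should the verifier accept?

Left side g^H mod p:
123^2 = 15129 ≡ 1253
123^4 ≡ 1253^2 = 1570009 ≡ 2021
123^8 ≡ 2021^2 = 4084441 ≡ 1428
123^16 ≡ 1428^2 = 2039184 ≡ 2881
123^32 ≡ 2881^2 = 8300161 ≡ 2313
123^64 ≡ 2313^2 = 5349969 ≡ 771
123^128 ≡ 771^2 = 594441 ≡ 1242
123^256 ≡ 1242^2 = 1542564 ≡ 2328
123^512 ≡ 2328^2 = 5419584 ≡ 1006
123^1024 ≡ 1006^2 = 1012036 ≡ 2557
123^2048 ≡ 2557^2 = 6538249 ≡ 2653
3220 = 2048 + 1024 + 128 + 16 + 4, so 123^3220 ≡ 2653·2557·1242·2881·2021 ≡ 2808 (mod 3469)
Right side y^r · r^s mod p:
290^2 = 84100 ≡ 844
290^4 ≡ 844^2 = 712336 ≡ 1191
290^8 ≡ 1191^2 = 1418481 ≡ 3129
290^16 ≡ 3129^2 = 9790641 ≡ 1123
290^32 ≡ 1123^2 = 1261129 ≡ 1882
290^64 ≡ 1882^2 = 3541924 ≡ 75
290^128 ≡ 75^2 = 5625 ≡ 2156
290^256 ≡ 2156^2 = 4648336 ≡ 3345
290^512 ≡ 3345^2 = 11189025 ≡ 1500
290^1024 ≡ 1500^2 = 2250000 ≡ 2088
1855 = 1024 + 512 + 256 + 32 + 16 + 8 + 4 + 2 + 1, so 290^1855 ≡ 2088·1500·3345·1882·1123·3129·1191·844·290 ≡ 1426 (mod 3469)
1855^2 = 3441025 ≡ 3246
1855^4 ≡ 3246^2 = 10536516 ≡ 1163
1855^8 ≡ 1163^2 = 1352569 ≡ 3128
1855^16 ≡ 3128^2 = 9784384 ≡ 1804
1855^32 ≡ 1804^2 = 3254416 ≡ 494
1855^64 ≡ 494^2 = 244036 ≡ 1206
1855^128 ≡ 1206^2 = 1454436 ≡ 925
1855^256 ≡ 925^2 = 855625 ≡ 2251
1855^512 ≡ 2251^2 = 5067001 ≡ 2261
1855^1024 ≡ 2261^2 = 5112121 ≡ 2284
1710 = 1024 + 512 + 128 + 32 + 8 + 4 + 2, so 1855^1710 ≡ 2284·2261·925·494·3128·1163·3246 ≡ 217 (mod 3469)
1426·217 = 309442 ≡ 701 (mod 3469)
2808 ≠ 701, so verification fails.

reject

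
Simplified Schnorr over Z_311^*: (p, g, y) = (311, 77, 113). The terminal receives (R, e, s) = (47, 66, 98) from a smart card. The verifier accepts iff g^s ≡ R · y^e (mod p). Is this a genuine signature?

genuine

g^s mod p:
Squares mod 311: 77^1≡77, 77^2≡20, 77^4≡89, 77^8≡146, 77^16≡168, 77^32≡234, 77^64≡20
98 = 64 + 32 + 2, so 77^98 ≡ 20·234·20 ≡ 300 (mod 311)
R · y^e mod p:
Squares mod 311: 113^1≡113, 113^2≡18, 113^4≡13, 113^8≡169, 113^16≡260, 113^32≡113, 113^64≡18
66 = 64 + 2, so 113^66 ≡ 18·18 ≡ 13 (mod 311)
47·13 = 611 ≡ 300 (mod 311)
300 ≡ 300 (mod 311); signature holds.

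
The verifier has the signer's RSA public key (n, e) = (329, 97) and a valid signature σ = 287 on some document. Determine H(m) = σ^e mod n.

σ^2 ≡ 287^2 = 82369 ≡ 119
σ^4 ≡ 119^2 = 14161 ≡ 14
σ^8 ≡ 14^2 = 196
σ^16 ≡ 196^2 = 38416 ≡ 252
σ^32 ≡ 252^2 = 63504 ≡ 7
σ^64 ≡ 7^2 = 49
97 = 64 + 32 + 1, so σ^97 ≡ 49·7·287 ≡ 70 (mod 329)

70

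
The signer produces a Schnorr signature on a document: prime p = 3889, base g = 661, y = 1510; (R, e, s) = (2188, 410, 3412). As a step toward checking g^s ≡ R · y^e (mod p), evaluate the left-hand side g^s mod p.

677

Squares mod 3889: 661^1≡661, 661^2≡1353, 661^4≡2779, 661^8≡3176, 661^16≡2799, 661^32≡1955, 661^64≡3027, 661^128≡245, 661^256≡1690, 661^512≡1574, 661^1024≡183, 661^2048≡2377
3412 = 2048 + 1024 + 256 + 64 + 16 + 4, so 661^3412 ≡ 2377·183·1690·3027·2799·2779 ≡ 677 (mod 3889)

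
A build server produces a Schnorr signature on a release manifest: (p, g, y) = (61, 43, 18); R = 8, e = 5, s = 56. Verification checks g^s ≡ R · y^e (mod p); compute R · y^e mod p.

12

18^2 = 324 ≡ 19
18^4 ≡ 19^2 = 361 ≡ 56
5 = 4 + 1, so 18^5 ≡ 56·18 ≡ 32 (mod 61)
R · y^e ≡ 8·32 = 256 ≡ 12 (mod 61)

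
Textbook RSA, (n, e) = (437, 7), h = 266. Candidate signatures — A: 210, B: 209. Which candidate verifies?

B

Candidate A: 210^7 mod 437 = 324
Candidate B: 209^7 mod 437 = 266
  → matches h = 266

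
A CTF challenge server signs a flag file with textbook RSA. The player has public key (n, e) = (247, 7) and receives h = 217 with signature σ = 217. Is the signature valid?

σ^2 ≡ 217^2 = 47089 ≡ 159
σ^4 ≡ 159^2 = 25281 ≡ 87
7 = 4 + 2 + 1, so σ^7 ≡ 87·159·217 ≡ 217 (mod 247)
Since 217 equals the digest 217, verification succeeds.

valid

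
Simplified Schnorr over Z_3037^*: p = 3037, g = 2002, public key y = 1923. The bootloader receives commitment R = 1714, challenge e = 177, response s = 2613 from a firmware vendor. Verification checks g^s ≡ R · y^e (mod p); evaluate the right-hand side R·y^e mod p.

1923^177 mod 3037 = 1214
R · y^e ≡ 1714·1214 = 2080796 ≡ 451 (mod 3037)

451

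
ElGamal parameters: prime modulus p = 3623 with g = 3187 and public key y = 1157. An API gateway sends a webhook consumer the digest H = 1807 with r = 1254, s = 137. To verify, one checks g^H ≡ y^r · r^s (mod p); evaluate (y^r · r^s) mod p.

Squares mod 3623: 1157^1≡1157, 1157^2≡1762, 1157^4≡3356, 1157^8≡2452, 1157^16≡1747, 1157^32≡1443, 1157^64≡2647, 1157^128≡3350, 1157^256≡2069, 1157^512≡1998, 1157^1024≡3081
1254 = 1024 + 128 + 64 + 32 + 4 + 2, so 1157^1254 ≡ 3081·3350·2647·1443·3356·1762 ≡ 445 (mod 3623)
Squares mod 3623: 1254^1≡1254, 1254^2≡134, 1254^4≡3464, 1254^8≡3543, 1254^16≡2777, 1254^32≡1985, 1254^64≡2024, 1254^128≡2586
137 = 128 + 8 + 1, so 1254^137 ≡ 2586·3543·1254 ≡ 1018 (mod 3623)
y^r · r^s ≡ 445·1018 = 453010 ≡ 135 (mod 3623)

135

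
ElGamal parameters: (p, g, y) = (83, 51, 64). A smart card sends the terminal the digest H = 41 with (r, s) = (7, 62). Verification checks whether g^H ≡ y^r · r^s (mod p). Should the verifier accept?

Left side g^H mod p:
Squares mod 83: 51^1≡51, 51^2≡28, 51^4≡37, 51^8≡41, 51^16≡21, 51^32≡26
41 = 32 + 8 + 1, so 51^41 ≡ 26·41·51 ≡ 1 (mod 83)
Right side y^r · r^s mod p:
Squares mod 83: 64^1≡64, 64^2≡29, 64^4≡11
7 = 4 + 2 + 1, so 64^7 ≡ 11·29·64 ≡ 81 (mod 83)
Squares mod 83: 7^1≡7, 7^2≡49, 7^4≡77, 7^8≡36, 7^16≡51, 7^32≡28
62 = 32 + 16 + 8 + 4 + 2, so 7^62 ≡ 28·51·36·77·49 ≡ 16 (mod 83)
81·16 = 1296 ≡ 51 (mod 83)
1 ≠ 51, so verification fails.

reject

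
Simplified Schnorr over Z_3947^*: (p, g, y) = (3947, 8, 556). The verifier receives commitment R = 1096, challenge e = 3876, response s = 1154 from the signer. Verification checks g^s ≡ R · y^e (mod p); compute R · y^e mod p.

556^2 = 309136 ≡ 1270
556^4 ≡ 1270^2 = 1612900 ≡ 2524
556^8 ≡ 2524^2 = 6370576 ≡ 118
556^16 ≡ 118^2 = 13924 ≡ 2083
556^32 ≡ 2083^2 = 4338889 ≡ 1136
556^64 ≡ 1136^2 = 1290496 ≡ 3774
556^128 ≡ 3774^2 = 14243076 ≡ 2300
556^256 ≡ 2300^2 = 5290000 ≡ 1020
556^512 ≡ 1020^2 = 1040400 ≡ 2339
556^1024 ≡ 2339^2 = 5470921 ≡ 379
556^2048 ≡ 379^2 = 143641 ≡ 1549
3876 = 2048 + 1024 + 512 + 256 + 32 + 4, so 556^3876 ≡ 1549·379·2339·1020·1136·2524 ≡ 3887 (mod 3947)
R · y^e ≡ 1096·3887 = 4260152 ≡ 1339 (mod 3947)

1339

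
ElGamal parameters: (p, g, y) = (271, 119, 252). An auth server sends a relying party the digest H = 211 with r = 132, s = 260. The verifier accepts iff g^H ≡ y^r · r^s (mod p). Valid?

no

Left side g^H mod p:
119^2 = 14161 ≡ 69
119^4 ≡ 69^2 = 4761 ≡ 154
119^8 ≡ 154^2 = 23716 ≡ 139
119^16 ≡ 139^2 = 19321 ≡ 80
119^32 ≡ 80^2 = 6400 ≡ 167
119^64 ≡ 167^2 = 27889 ≡ 247
119^128 ≡ 247^2 = 61009 ≡ 34
211 = 128 + 64 + 16 + 2 + 1, so 119^211 ≡ 34·247·80·69·119 ≡ 72 (mod 271)
Right side y^r · r^s mod p:
252^2 = 63504 ≡ 90
252^4 ≡ 90^2 = 8100 ≡ 241
252^8 ≡ 241^2 = 58081 ≡ 87
252^16 ≡ 87^2 = 7569 ≡ 252
252^32 ≡ 252^2 = 63504 ≡ 90
252^64 ≡ 90^2 = 8100 ≡ 241
252^128 ≡ 241^2 = 58081 ≡ 87
132 = 128 + 4, so 252^132 ≡ 87·241 ≡ 100 (mod 271)
132^2 = 17424 ≡ 80
132^4 ≡ 80^2 = 6400 ≡ 167
132^8 ≡ 167^2 = 27889 ≡ 247
132^16 ≡ 247^2 = 61009 ≡ 34
132^32 ≡ 34^2 = 1156 ≡ 72
132^64 ≡ 72^2 = 5184 ≡ 35
132^128 ≡ 35^2 = 1225 ≡ 141
132^256 ≡ 141^2 = 19881 ≡ 98
260 = 256 + 4, so 132^260 ≡ 98·167 ≡ 106 (mod 271)
100·106 = 10600 ≡ 31 (mod 271)
72 ≠ 31, so verification fails.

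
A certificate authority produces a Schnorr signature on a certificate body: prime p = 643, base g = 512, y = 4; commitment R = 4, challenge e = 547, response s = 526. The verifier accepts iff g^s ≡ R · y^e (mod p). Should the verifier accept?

g^s mod p:
512^526 mod 643 = 240
R · y^e mod p:
4^547 mod 643 = 60
4·60 = 240 ≡ 240 (mod 643)
240 ≡ 240 (mod 643); signature holds.

accept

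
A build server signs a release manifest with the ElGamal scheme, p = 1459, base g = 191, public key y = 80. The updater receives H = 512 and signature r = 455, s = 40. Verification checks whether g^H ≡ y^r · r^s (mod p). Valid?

yes

Left side g^H mod p:
191^2 = 36481 ≡ 6
191^4 ≡ 6^2 = 36
191^8 ≡ 36^2 = 1296
191^16 ≡ 1296^2 = 1679616 ≡ 307
191^32 ≡ 307^2 = 94249 ≡ 873
191^64 ≡ 873^2 = 762129 ≡ 531
191^128 ≡ 531^2 = 281961 ≡ 374
191^256 ≡ 374^2 = 139876 ≡ 1271
191^512 ≡ 1271^2 = 1615441 ≡ 328
Right side y^r · r^s mod p:
80^2 = 6400 ≡ 564
80^4 ≡ 564^2 = 318096 ≡ 34
80^8 ≡ 34^2 = 1156
80^16 ≡ 1156^2 = 1336336 ≡ 1351
80^32 ≡ 1351^2 = 1825201 ≡ 1451
80^64 ≡ 1451^2 = 2105401 ≡ 64
80^128 ≡ 64^2 = 4096 ≡ 1178
80^256 ≡ 1178^2 = 1387684 ≡ 175
455 = 256 + 128 + 64 + 4 + 2 + 1, so 80^455 ≡ 175·1178·64·34·564·80 ≡ 1449 (mod 1459)
455^2 = 207025 ≡ 1306
455^4 ≡ 1306^2 = 1705636 ≡ 65
455^8 ≡ 65^2 = 4225 ≡ 1307
455^16 ≡ 1307^2 = 1708249 ≡ 1219
455^32 ≡ 1219^2 = 1485961 ≡ 699
40 = 32 + 8, so 455^40 ≡ 699·1307 ≡ 259 (mod 1459)
1449·259 = 375291 ≡ 328 (mod 1459)
328 ≡ 328 (mod 1459), so the signature is genuine.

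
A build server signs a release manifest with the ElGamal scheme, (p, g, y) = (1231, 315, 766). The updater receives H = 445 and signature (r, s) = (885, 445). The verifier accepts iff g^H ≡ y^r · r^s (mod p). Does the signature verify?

verifies

Left side g^H mod p:
315^2 = 99225 ≡ 745
315^4 ≡ 745^2 = 555025 ≡ 1075
315^8 ≡ 1075^2 = 1155625 ≡ 947
315^16 ≡ 947^2 = 896809 ≡ 641
315^32 ≡ 641^2 = 410881 ≡ 958
315^64 ≡ 958^2 = 917764 ≡ 669
315^128 ≡ 669^2 = 447561 ≡ 708
315^256 ≡ 708^2 = 501264 ≡ 247
445 = 256 + 128 + 32 + 16 + 8 + 4 + 1, so 315^445 ≡ 247·708·958·641·947·1075·315 ≡ 1120 (mod 1231)
Right side y^r · r^s mod p:
766^2 = 586756 ≡ 800
766^4 ≡ 800^2 = 640000 ≡ 1111
766^8 ≡ 1111^2 = 1234321 ≡ 859
766^16 ≡ 859^2 = 737881 ≡ 512
766^32 ≡ 512^2 = 262144 ≡ 1172
766^64 ≡ 1172^2 = 1373584 ≡ 1019
766^128 ≡ 1019^2 = 1038361 ≡ 628
766^256 ≡ 628^2 = 394384 ≡ 464
766^512 ≡ 464^2 = 215296 ≡ 1102
885 = 512 + 256 + 64 + 32 + 16 + 4 + 1, so 766^885 ≡ 1102·464·1019·1172·512·1111·766 ≡ 100 (mod 1231)
885^2 = 783225 ≡ 309
885^4 ≡ 309^2 = 95481 ≡ 694
885^8 ≡ 694^2 = 481636 ≡ 315
885^16 ≡ 315^2 = 99225 ≡ 745
885^32 ≡ 745^2 = 555025 ≡ 1075
885^64 ≡ 1075^2 = 1155625 ≡ 947
885^128 ≡ 947^2 = 896809 ≡ 641
885^256 ≡ 641^2 = 410881 ≡ 958
445 = 256 + 128 + 32 + 16 + 8 + 4 + 1, so 885^445 ≡ 958·641·1075·745·315·694·885 ≡ 996 (mod 1231)
100·996 = 99600 ≡ 1120 (mod 1231)
1120 ≡ 1120 (mod 1231), so the signature is genuine.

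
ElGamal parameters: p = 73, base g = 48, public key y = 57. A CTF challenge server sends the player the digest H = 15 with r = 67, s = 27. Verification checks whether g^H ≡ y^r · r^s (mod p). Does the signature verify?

Left side g^H mod p:
48^2 = 2304 ≡ 41
48^4 ≡ 41^2 = 1681 ≡ 2
48^8 ≡ 2^2 = 4
15 = 8 + 4 + 2 + 1, so 48^15 ≡ 4·2·41·48 ≡ 49 (mod 73)
Right side y^r · r^s mod p:
57^2 = 3249 ≡ 37
57^4 ≡ 37^2 = 1369 ≡ 55
57^8 ≡ 55^2 = 3025 ≡ 32
57^16 ≡ 32^2 = 1024 ≡ 2
57^32 ≡ 2^2 = 4
57^64 ≡ 4^2 = 16
67 = 64 + 2 + 1, so 57^67 ≡ 16·37·57 ≡ 18 (mod 73)
67^2 = 4489 ≡ 36
67^4 ≡ 36^2 = 1296 ≡ 55
67^8 ≡ 55^2 = 3025 ≡ 32
67^16 ≡ 32^2 = 1024 ≡ 2
27 = 16 + 8 + 2 + 1, so 67^27 ≡ 2·32·36·67 ≡ 46 (mod 73)
18·46 = 828 ≡ 25 (mod 73)
49 ≠ 25, so verification fails.

does not verify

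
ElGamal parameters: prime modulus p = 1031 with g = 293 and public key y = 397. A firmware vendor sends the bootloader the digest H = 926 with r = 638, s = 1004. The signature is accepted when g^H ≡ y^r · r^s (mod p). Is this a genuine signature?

Left side g^H mod p:
293^2 = 85849 ≡ 276
293^4 ≡ 276^2 = 76176 ≡ 913
293^8 ≡ 913^2 = 833569 ≡ 521
293^16 ≡ 521^2 = 271441 ≡ 288
293^32 ≡ 288^2 = 82944 ≡ 464
293^64 ≡ 464^2 = 215296 ≡ 848
293^128 ≡ 848^2 = 719104 ≡ 497
293^256 ≡ 497^2 = 247009 ≡ 600
293^512 ≡ 600^2 = 360000 ≡ 181
926 = 512 + 256 + 128 + 16 + 8 + 4 + 2, so 293^926 ≡ 181·600·497·288·521·913·276 ≡ 611 (mod 1031)
Right side y^r · r^s mod p:
397^2 = 157609 ≡ 897
397^4 ≡ 897^2 = 804609 ≡ 429
397^8 ≡ 429^2 = 184041 ≡ 523
397^16 ≡ 523^2 = 273529 ≡ 314
397^32 ≡ 314^2 = 98596 ≡ 651
397^64 ≡ 651^2 = 423801 ≡ 60
397^128 ≡ 60^2 = 3600 ≡ 507
397^256 ≡ 507^2 = 257049 ≡ 330
397^512 ≡ 330^2 = 108900 ≡ 645
638 = 512 + 64 + 32 + 16 + 8 + 4 + 2, so 397^638 ≡ 645·60·651·314·523·429·897 ≡ 768 (mod 1031)
638^2 = 407044 ≡ 830
638^4 ≡ 830^2 = 688900 ≡ 192
638^8 ≡ 192^2 = 36864 ≡ 779
638^16 ≡ 779^2 = 606841 ≡ 613
638^32 ≡ 613^2 = 375769 ≡ 485
638^64 ≡ 485^2 = 235225 ≡ 157
638^128 ≡ 157^2 = 24649 ≡ 936
638^256 ≡ 936^2 = 876096 ≡ 777
638^512 ≡ 777^2 = 603729 ≡ 594
1004 = 512 + 256 + 128 + 64 + 32 + 8 + 4, so 638^1004 ≡ 594·777·936·157·485·779·192 ≡ 116 (mod 1031)
768·116 = 89088 ≡ 422 (mod 1031)
611 ≠ 422, so verification fails.

forged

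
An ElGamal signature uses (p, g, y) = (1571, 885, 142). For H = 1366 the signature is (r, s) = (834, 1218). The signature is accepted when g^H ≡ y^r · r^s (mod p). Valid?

yes

Left side g^H mod p:
885^2 = 783225 ≡ 867
885^4 ≡ 867^2 = 751689 ≡ 751
885^8 ≡ 751^2 = 564001 ≡ 12
885^16 ≡ 12^2 = 144
885^32 ≡ 144^2 = 20736 ≡ 313
885^64 ≡ 313^2 = 97969 ≡ 567
885^128 ≡ 567^2 = 321489 ≡ 1005
885^256 ≡ 1005^2 = 1010025 ≡ 1443
885^512 ≡ 1443^2 = 2082249 ≡ 674
885^1024 ≡ 674^2 = 454276 ≡ 257
1366 = 1024 + 256 + 64 + 16 + 4 + 2, so 885^1366 ≡ 257·1443·567·144·751·867 ≡ 464 (mod 1571)
Right side y^r · r^s mod p:
142^2 = 20164 ≡ 1312
142^4 ≡ 1312^2 = 1721344 ≡ 1099
142^8 ≡ 1099^2 = 1207801 ≡ 1273
142^16 ≡ 1273^2 = 1620529 ≡ 828
142^32 ≡ 828^2 = 685584 ≡ 628
142^64 ≡ 628^2 = 394384 ≡ 63
142^128 ≡ 63^2 = 3969 ≡ 827
142^256 ≡ 827^2 = 683929 ≡ 544
142^512 ≡ 544^2 = 295936 ≡ 588
834 = 512 + 256 + 64 + 2, so 142^834 ≡ 588·544·63·1312 ≡ 728 (mod 1571)
834^2 = 695556 ≡ 1174
834^4 ≡ 1174^2 = 1378276 ≡ 509
834^8 ≡ 509^2 = 259081 ≡ 1437
834^16 ≡ 1437^2 = 2064969 ≡ 675
834^32 ≡ 675^2 = 455625 ≡ 35
834^64 ≡ 35^2 = 1225
834^128 ≡ 1225^2 = 1500625 ≡ 320
834^256 ≡ 320^2 = 102400 ≡ 285
834^512 ≡ 285^2 = 81225 ≡ 1104
834^1024 ≡ 1104^2 = 1218816 ≡ 1291
1218 = 1024 + 128 + 64 + 2, so 834^1218 ≡ 1291·320·1225·1174 ≡ 1399 (mod 1571)
728·1399 = 1018472 ≡ 464 (mod 1571)
464 ≡ 464 (mod 1571), so the signature is genuine.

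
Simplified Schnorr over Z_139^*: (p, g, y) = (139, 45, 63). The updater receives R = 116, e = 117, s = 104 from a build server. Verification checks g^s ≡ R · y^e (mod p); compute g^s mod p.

36

Squares mod 139: 45^1≡45, 45^2≡79, 45^4≡125, 45^8≡57, 45^16≡52, 45^32≡63, 45^64≡77
104 = 64 + 32 + 8, so 45^104 ≡ 77·63·57 ≡ 36 (mod 139)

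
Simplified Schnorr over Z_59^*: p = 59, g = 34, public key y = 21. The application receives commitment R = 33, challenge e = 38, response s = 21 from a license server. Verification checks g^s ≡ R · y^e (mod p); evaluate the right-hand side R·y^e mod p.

Squares mod 59: 21^1≡21, 21^2≡28, 21^4≡17, 21^8≡53, 21^16≡36, 21^32≡57
38 = 32 + 4 + 2, so 21^38 ≡ 57·17·28 ≡ 51 (mod 59)
R · y^e ≡ 33·51 = 1683 ≡ 31 (mod 59)

31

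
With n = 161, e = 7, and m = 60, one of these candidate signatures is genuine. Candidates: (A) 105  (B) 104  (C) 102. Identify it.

Candidate A: Squares mod 161: 105^1≡105, 105^2≡77, 105^4≡133; 7 = 4 + 2 + 1, so 105^7 ≡ 133·77·105 ≡ 147 (mod 161)
Candidate B: Squares mod 161: 104^1≡104, 104^2≡29, 104^4≡36; 7 = 4 + 2 + 1, so 104^7 ≡ 36·29·104 ≡ 62 (mod 161)
Candidate C: Squares mod 161: 102^1≡102, 102^2≡100, 102^4≡18; 7 = 4 + 2 + 1, so 102^7 ≡ 18·100·102 ≡ 60 (mod 161)
  → matches m = 60

C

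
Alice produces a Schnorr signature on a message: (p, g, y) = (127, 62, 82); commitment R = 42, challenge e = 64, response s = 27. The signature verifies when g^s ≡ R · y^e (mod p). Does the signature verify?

g^s mod p:
62^2 = 3844 ≡ 34
62^4 ≡ 34^2 = 1156 ≡ 13
62^8 ≡ 13^2 = 169 ≡ 42
62^16 ≡ 42^2 = 1764 ≡ 113
27 = 16 + 8 + 2 + 1, so 62^27 ≡ 113·42·34·62 ≡ 16 (mod 127)
R · y^e mod p:
82^2 = 6724 ≡ 120
82^4 ≡ 120^2 = 14400 ≡ 49
82^8 ≡ 49^2 = 2401 ≡ 115
82^16 ≡ 115^2 = 13225 ≡ 17
82^32 ≡ 17^2 = 289 ≡ 35
82^64 ≡ 35^2 = 1225 ≡ 82
42·82 = 3444 ≡ 15 (mod 127)
16 ≠ 15; the check fails.

does not verify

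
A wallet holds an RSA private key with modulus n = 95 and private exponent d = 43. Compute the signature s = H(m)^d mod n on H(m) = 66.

61

Squares mod 95: (H(m))^1≡66, (H(m))^2≡81, (H(m))^4≡6, (H(m))^8≡36, (H(m))^16≡61, (H(m))^32≡16
43 = 32 + 8 + 2 + 1, so (H(m))^43 ≡ 16·36·81·66 ≡ 61 (mod 95)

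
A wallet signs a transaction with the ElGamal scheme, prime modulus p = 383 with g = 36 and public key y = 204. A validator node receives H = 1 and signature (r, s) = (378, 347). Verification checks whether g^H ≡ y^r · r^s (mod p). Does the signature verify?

Left side g^H mod p:
36^1 mod 383 = 36
Right side y^r · r^s mod p:
Squares mod 383: 204^1≡204, 204^2≡252, 204^4≡309, 204^8≡114, 204^16≡357, 204^32≡293, 204^64≡57, 204^128≡185, 204^256≡138
378 = 256 + 64 + 32 + 16 + 8 + 2, so 204^378 ≡ 138·57·293·357·114·252 ≡ 295 (mod 383)
Squares mod 383: 378^1≡378, 378^2≡25, 378^4≡242, 378^8≡348, 378^16≡76, 378^32≡31, 378^64≡195, 378^128≡108, 378^256≡174
347 = 256 + 64 + 16 + 8 + 2 + 1, so 378^347 ≡ 174·195·76·348·25·378 ≡ 17 (mod 383)
295·17 = 5015 ≡ 36 (mod 383)
36 ≡ 36 (mod 383), so the signature is genuine.

verifies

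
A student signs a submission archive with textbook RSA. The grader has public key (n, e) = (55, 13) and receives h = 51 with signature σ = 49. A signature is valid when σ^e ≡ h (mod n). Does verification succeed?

σ^2 ≡ 49^2 = 2401 ≡ 36
σ^4 ≡ 36^2 = 1296 ≡ 31
σ^8 ≡ 31^2 = 961 ≡ 26
13 = 8 + 4 + 1, so σ^13 ≡ 26·31·49 ≡ 4 (mod 55)
The recovered value 4 does not match the digest 51.

fails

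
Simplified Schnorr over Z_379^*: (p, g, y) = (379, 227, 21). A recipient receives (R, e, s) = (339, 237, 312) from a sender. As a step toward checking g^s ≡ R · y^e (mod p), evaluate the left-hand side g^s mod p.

244

227^2 = 51529 ≡ 364
227^4 ≡ 364^2 = 132496 ≡ 225
227^8 ≡ 225^2 = 50625 ≡ 218
227^16 ≡ 218^2 = 47524 ≡ 149
227^32 ≡ 149^2 = 22201 ≡ 219
227^64 ≡ 219^2 = 47961 ≡ 207
227^128 ≡ 207^2 = 42849 ≡ 22
227^256 ≡ 22^2 = 484 ≡ 105
312 = 256 + 32 + 16 + 8, so 227^312 ≡ 105·219·149·218 ≡ 244 (mod 379)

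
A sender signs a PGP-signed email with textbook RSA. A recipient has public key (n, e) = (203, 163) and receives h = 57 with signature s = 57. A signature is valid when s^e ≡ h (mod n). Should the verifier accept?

accept

s^163 mod 203 = 57
s^163 mod 203 = 57 matches h.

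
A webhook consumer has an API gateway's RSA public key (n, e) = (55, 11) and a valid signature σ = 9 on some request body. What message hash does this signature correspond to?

9

Squares mod 55: σ^1≡9, σ^2≡26, σ^4≡16, σ^8≡36
11 = 8 + 2 + 1, so σ^11 ≡ 36·26·9 ≡ 9 (mod 55)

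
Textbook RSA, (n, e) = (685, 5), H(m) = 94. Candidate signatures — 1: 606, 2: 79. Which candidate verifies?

Candidate 1: Squares mod 685: 606^1≡606, 606^2≡76, 606^4≡296; 5 = 4 + 1, so 606^5 ≡ 296·606 ≡ 591 (mod 685)
Candidate 2: Squares mod 685: 79^1≡79, 79^2≡76, 79^4≡296; 5 = 4 + 1, so 79^5 ≡ 296·79 ≡ 94 (mod 685)
  → matches H(m) = 94

2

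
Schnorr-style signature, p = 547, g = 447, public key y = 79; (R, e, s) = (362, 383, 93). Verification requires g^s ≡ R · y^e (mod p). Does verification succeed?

g^s mod p:
Squares mod 547: 447^1≡447, 447^2≡154, 447^4≡195, 447^8≡282, 447^16≡209, 447^32≡468, 447^64≡224
93 = 64 + 16 + 8 + 4 + 1, so 447^93 ≡ 224·209·282·195·447 ≡ 393 (mod 547)
R · y^e mod p:
Squares mod 547: 79^1≡79, 79^2≡224, 79^4≡399, 79^8≡24, 79^16≡29, 79^32≡294, 79^64≡10, 79^128≡100, 79^256≡154
383 = 256 + 64 + 32 + 16 + 8 + 4 + 2 + 1, so 79^383 ≡ 154·10·294·29·24·399·224·79 ≡ 98 (mod 547)
362·98 = 35476 ≡ 468 (mod 547)
393 ≠ 468; the check fails.

fails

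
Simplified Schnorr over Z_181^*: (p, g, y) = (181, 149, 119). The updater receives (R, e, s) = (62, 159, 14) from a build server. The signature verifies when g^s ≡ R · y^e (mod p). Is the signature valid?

valid

g^s mod p:
Squares mod 181: 149^1≡149, 149^2≡119, 149^4≡43, 149^8≡39
14 = 8 + 4 + 2, so 149^14 ≡ 39·43·119 ≡ 101 (mod 181)
R · y^e mod p:
Squares mod 181: 119^1≡119, 119^2≡43, 119^4≡39, 119^8≡73, 119^16≡80, 119^32≡65, 119^64≡62, 119^128≡43
159 = 128 + 16 + 8 + 4 + 2 + 1, so 119^159 ≡ 43·80·73·39·43·119 ≡ 133 (mod 181)
62·133 = 8246 ≡ 101 (mod 181)
101 ≡ 101 (mod 181); signature holds.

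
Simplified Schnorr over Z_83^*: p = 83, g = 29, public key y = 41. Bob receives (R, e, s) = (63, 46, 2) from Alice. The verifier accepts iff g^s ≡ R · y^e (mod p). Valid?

yes

g^s mod p:
29^2 = 841 ≡ 11
R · y^e mod p:
41^2 = 1681 ≡ 21
41^4 ≡ 21^2 = 441 ≡ 26
41^8 ≡ 26^2 = 676 ≡ 12
41^16 ≡ 12^2 = 144 ≡ 61
41^32 ≡ 61^2 = 3721 ≡ 69
46 = 32 + 8 + 4 + 2, so 41^46 ≡ 69·12·26·21 ≡ 70 (mod 83)
63·70 = 4410 ≡ 11 (mod 83)
11 ≡ 11 (mod 83); signature holds.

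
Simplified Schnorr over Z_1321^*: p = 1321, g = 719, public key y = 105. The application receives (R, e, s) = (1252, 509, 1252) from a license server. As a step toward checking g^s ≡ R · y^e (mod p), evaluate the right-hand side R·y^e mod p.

105^509 mod 1321 = 1039
R · y^e ≡ 1252·1039 = 1300828 ≡ 964 (mod 1321)

964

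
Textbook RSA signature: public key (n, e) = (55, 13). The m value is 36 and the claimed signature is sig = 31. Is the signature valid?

sig^2 ≡ 31^2 = 961 ≡ 26
sig^4 ≡ 26^2 = 676 ≡ 16
sig^8 ≡ 16^2 = 256 ≡ 36
13 = 8 + 4 + 1, so sig^13 ≡ 36·16·31 ≡ 36 (mod 55)
sig^13 mod 55 = 36 matches m.

valid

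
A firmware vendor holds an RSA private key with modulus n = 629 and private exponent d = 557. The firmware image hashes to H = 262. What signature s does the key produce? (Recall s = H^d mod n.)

210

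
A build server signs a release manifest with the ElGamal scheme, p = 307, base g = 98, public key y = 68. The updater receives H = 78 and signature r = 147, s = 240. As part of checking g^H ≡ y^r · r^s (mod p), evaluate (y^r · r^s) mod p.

68^2 = 4624 ≡ 19
68^4 ≡ 19^2 = 361 ≡ 54
68^8 ≡ 54^2 = 2916 ≡ 153
68^16 ≡ 153^2 = 23409 ≡ 77
68^32 ≡ 77^2 = 5929 ≡ 96
68^64 ≡ 96^2 = 9216 ≡ 6
68^128 ≡ 6^2 = 36
147 = 128 + 16 + 2 + 1, so 68^147 ≡ 36·77·19·68 ≡ 269 (mod 307)
147^2 = 21609 ≡ 119
147^4 ≡ 119^2 = 14161 ≡ 39
147^8 ≡ 39^2 = 1521 ≡ 293
147^16 ≡ 293^2 = 85849 ≡ 196
147^32 ≡ 196^2 = 38416 ≡ 41
147^64 ≡ 41^2 = 1681 ≡ 146
147^128 ≡ 146^2 = 21316 ≡ 133
240 = 128 + 64 + 32 + 16, so 147^240 ≡ 133·146·41·196 ≡ 167 (mod 307)
y^r · r^s ≡ 269·167 = 44923 ≡ 101 (mod 307)

101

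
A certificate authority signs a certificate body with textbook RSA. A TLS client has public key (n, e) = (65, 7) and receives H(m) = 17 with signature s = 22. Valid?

no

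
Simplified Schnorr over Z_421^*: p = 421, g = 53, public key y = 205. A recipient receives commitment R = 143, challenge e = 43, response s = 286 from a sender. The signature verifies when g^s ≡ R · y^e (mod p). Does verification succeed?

fails

g^s mod p:
Squares mod 421: 53^1≡53, 53^2≡283, 53^4≡99, 53^8≡118, 53^16≡31, 53^32≡119, 53^64≡268, 53^128≡254, 53^256≡103
286 = 256 + 16 + 8 + 4 + 2, so 53^286 ≡ 103·31·118·99·283 ≡ 201 (mod 421)
R · y^e mod p:
Squares mod 421: 205^1≡205, 205^2≡346, 205^4≡152, 205^8≡370, 205^16≡75, 205^32≡152
43 = 32 + 8 + 2 + 1, so 205^43 ≡ 152·370·346·205 ≡ 216 (mod 421)
143·216 = 30888 ≡ 155 (mod 421)
201 ≠ 155; the check fails.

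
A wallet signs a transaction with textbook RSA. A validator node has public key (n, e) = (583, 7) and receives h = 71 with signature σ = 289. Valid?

no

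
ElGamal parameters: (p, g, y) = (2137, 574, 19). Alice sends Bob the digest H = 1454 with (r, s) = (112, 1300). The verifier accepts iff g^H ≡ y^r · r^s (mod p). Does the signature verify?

Left side g^H mod p:
574^2 = 329476 ≡ 378
574^4 ≡ 378^2 = 142884 ≡ 1842
574^8 ≡ 1842^2 = 3392964 ≡ 1545
574^16 ≡ 1545^2 = 2387025 ≡ 2133
574^32 ≡ 2133^2 = 4549689 ≡ 16
574^64 ≡ 16^2 = 256
574^128 ≡ 256^2 = 65536 ≡ 1426
574^256 ≡ 1426^2 = 2033476 ≡ 1189
574^512 ≡ 1189^2 = 1413721 ≡ 1164
574^1024 ≡ 1164^2 = 1354896 ≡ 38
1454 = 1024 + 256 + 128 + 32 + 8 + 4 + 2, so 574^1454 ≡ 38·1189·1426·16·1545·1842·378 ≡ 896 (mod 2137)
Right side y^r · r^s mod p:
19^2 = 361
19^4 ≡ 361^2 = 130321 ≡ 2101
19^8 ≡ 2101^2 = 4414201 ≡ 1296
19^16 ≡ 1296^2 = 1679616 ≡ 2071
19^32 ≡ 2071^2 = 4289041 ≡ 82
19^64 ≡ 82^2 = 6724 ≡ 313
112 = 64 + 32 + 16, so 19^112 ≡ 313·82·2071 ≡ 685 (mod 2137)
112^2 = 12544 ≡ 1859
112^4 ≡ 1859^2 = 3455881 ≡ 352
112^8 ≡ 352^2 = 123904 ≡ 2095
112^16 ≡ 2095^2 = 4389025 ≡ 1764
112^32 ≡ 1764^2 = 3111696 ≡ 224
112^64 ≡ 224^2 = 50176 ≡ 1025
112^128 ≡ 1025^2 = 1050625 ≡ 1358
112^256 ≡ 1358^2 = 1844164 ≡ 2070
112^512 ≡ 2070^2 = 4284900 ≡ 215
112^1024 ≡ 215^2 = 46225 ≡ 1348
1300 = 1024 + 256 + 16 + 4, so 112^1300 ≡ 1348·2070·1764·352 ≡ 2016 (mod 2137)
685·2016 = 1380960 ≡ 458 (mod 2137)
896 ≠ 458, so verification fails.

does not verify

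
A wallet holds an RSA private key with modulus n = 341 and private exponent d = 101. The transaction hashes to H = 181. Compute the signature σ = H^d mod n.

Squares mod 341: H^1≡181, H^2≡25, H^4≡284, H^8≡180, H^16≡5, H^32≡25, H^64≡284
101 = 64 + 32 + 4 + 1, so H^101 ≡ 284·25·284·181 ≡ 192 (mod 341)

192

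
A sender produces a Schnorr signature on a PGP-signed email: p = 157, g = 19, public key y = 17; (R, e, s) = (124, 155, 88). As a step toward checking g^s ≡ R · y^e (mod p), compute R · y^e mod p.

17^2 = 289 ≡ 132
17^4 ≡ 132^2 = 17424 ≡ 154
17^8 ≡ 154^2 = 23716 ≡ 9
17^16 ≡ 9^2 = 81
17^32 ≡ 81^2 = 6561 ≡ 124
17^64 ≡ 124^2 = 15376 ≡ 147
17^128 ≡ 147^2 = 21609 ≡ 100
155 = 128 + 16 + 8 + 2 + 1, so 17^155 ≡ 100·81·9·132·17 ≡ 37 (mod 157)
R · y^e ≡ 124·37 = 4588 ≡ 35 (mod 157)

35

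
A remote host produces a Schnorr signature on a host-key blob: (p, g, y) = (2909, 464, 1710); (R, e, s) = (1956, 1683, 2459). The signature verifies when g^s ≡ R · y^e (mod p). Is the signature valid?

invalid

g^s mod p:
Squares mod 2909: 464^1≡464, 464^2≡30, 464^4≡900, 464^8≡1298, 464^16≡493, 464^32≡1602, 464^64≡666, 464^128≡1388, 464^256≡786, 464^512≡1088, 464^1024≡2690, 464^2048≡1417
2459 = 2048 + 256 + 128 + 16 + 8 + 2 + 1, so 464^2459 ≡ 1417·786·1388·493·1298·30·464 ≡ 2311 (mod 2909)
R · y^e mod p:
Squares mod 2909: 1710^1≡1710, 1710^2≡555, 1710^4≡2580, 1710^8≡608, 1710^16≡221, 1710^32≡2297, 1710^64≡2192, 1710^128≡2105, 1710^256≡618, 1710^512≡845, 1710^1024≡1320
1683 = 1024 + 512 + 128 + 16 + 2 + 1, so 1710^1683 ≡ 1320·845·2105·221·555·1710 ≡ 2904 (mod 2909)
1956·2904 = 5680224 ≡ 1856 (mod 2909)
2311 ≠ 1856; the check fails.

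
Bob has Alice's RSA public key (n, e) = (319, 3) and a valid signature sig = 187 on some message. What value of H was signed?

sig^3 mod 319 = 22

22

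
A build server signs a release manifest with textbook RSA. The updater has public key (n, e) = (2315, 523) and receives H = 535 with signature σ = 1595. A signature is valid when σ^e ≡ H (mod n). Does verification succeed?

passes

σ^2 ≡ 1595^2 = 2544025 ≡ 2155
σ^4 ≡ 2155^2 = 4644025 ≡ 135
σ^8 ≡ 135^2 = 18225 ≡ 2020
σ^16 ≡ 2020^2 = 4080400 ≡ 1370
σ^32 ≡ 1370^2 = 1876900 ≡ 1750
σ^64 ≡ 1750^2 = 3062500 ≡ 2070
σ^128 ≡ 2070^2 = 4284900 ≡ 2150
σ^256 ≡ 2150^2 = 4622500 ≡ 1760
σ^512 ≡ 1760^2 = 3097600 ≡ 130
523 = 512 + 8 + 2 + 1, so σ^523 ≡ 130·2020·2155·1595 ≡ 535 (mod 2315)
535 = H, so the signature checks out.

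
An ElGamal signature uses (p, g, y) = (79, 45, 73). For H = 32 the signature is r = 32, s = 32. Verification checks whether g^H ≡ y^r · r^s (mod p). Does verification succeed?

Left side g^H mod p:
Squares mod 79: 45^1≡45, 45^2≡50, 45^4≡51, 45^8≡73, 45^16≡36, 45^32≡32
45^32 ≡ 32 (mod 79)
Right side y^r · r^s mod p:
Squares mod 79: 73^1≡73, 73^2≡36, 73^4≡32, 73^8≡76, 73^16≡9, 73^32≡2
73^32 ≡ 2 (mod 79)
Squares mod 79: 32^1≡32, 32^2≡76, 32^4≡9, 32^8≡2, 32^16≡4, 32^32≡16
32^32 ≡ 16 (mod 79)
2·16 = 32 ≡ 32 (mod 79)
32 ≡ 32 (mod 79), so the signature is genuine.

passes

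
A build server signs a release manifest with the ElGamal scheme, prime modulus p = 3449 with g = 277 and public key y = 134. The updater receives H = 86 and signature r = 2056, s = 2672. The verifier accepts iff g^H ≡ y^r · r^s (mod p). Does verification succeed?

Left side g^H mod p:
Squares mod 3449: 277^1≡277, 277^2≡851, 277^4≡3360, 277^8≡1023, 277^16≡1482, 277^32≡2760, 277^64≡2208
86 = 64 + 16 + 4 + 2, so 277^86 ≡ 2208·1482·3360·851 ≡ 3260 (mod 3449)
Right side y^r · r^s mod p:
Squares mod 3449: 134^1≡134, 134^2≡711, 134^4≡1967, 134^8≡2760, 134^16≡2208, 134^32≡1827, 134^64≡2746, 134^128≡1002, 134^256≡345, 134^512≡1759, 134^1024≡328, 134^2048≡665
2056 = 2048 + 8, so 134^2056 ≡ 665·2760 ≡ 532 (mod 3449)
Squares mod 3449: 2056^1≡2056, 2056^2≡2111, 2056^4≡213, 2056^8≡532, 2056^16≡206, 2056^32≡1048, 2056^64≡1522, 2056^128≡2205, 2056^256≡2384, 2056^512≡2953, 2056^1024≡1137, 2056^2048≡2843
2672 = 2048 + 512 + 64 + 32 + 16, so 2056^2672 ≡ 2843·2953·1522·1048·206 ≡ 2829 (mod 3449)
532·2829 = 1505028 ≡ 1264 (mod 3449)
3260 ≠ 1264, so verification fails.

fails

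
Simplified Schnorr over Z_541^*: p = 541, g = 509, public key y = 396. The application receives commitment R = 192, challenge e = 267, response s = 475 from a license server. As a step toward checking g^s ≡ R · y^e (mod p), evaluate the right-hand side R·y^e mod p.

396^267 mod 541 = 535
R · y^e ≡ 192·535 = 102720 ≡ 471 (mod 541)

471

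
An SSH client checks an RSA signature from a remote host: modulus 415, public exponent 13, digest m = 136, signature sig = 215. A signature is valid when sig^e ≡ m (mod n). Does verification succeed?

fails

Squares mod 415: sig^1≡215, sig^2≡160, sig^4≡285, sig^8≡300
13 = 8 + 4 + 1, so sig^13 ≡ 300·285·215 ≡ 75 (mod 415)
The recovered value 75 does not match the digest 136.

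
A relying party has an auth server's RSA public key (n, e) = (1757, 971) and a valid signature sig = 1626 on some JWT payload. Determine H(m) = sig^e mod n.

480

Squares mod 1757: sig^1≡1626, sig^2≡1348, sig^4≡366, sig^8≡424, sig^16≡562, sig^32≡1341, sig^64≡870, sig^128≡1390, sig^256≡1157, sig^512≡1572
971 = 512 + 256 + 128 + 64 + 8 + 2 + 1, so sig^971 ≡ 1572·1157·1390·870·424·1348·1626 ≡ 480 (mod 1757)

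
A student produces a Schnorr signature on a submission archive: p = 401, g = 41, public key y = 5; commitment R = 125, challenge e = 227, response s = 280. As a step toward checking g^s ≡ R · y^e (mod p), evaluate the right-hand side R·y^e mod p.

5^2 = 25
5^4 ≡ 25^2 = 625 ≡ 224
5^8 ≡ 224^2 = 50176 ≡ 51
5^16 ≡ 51^2 = 2601 ≡ 195
5^32 ≡ 195^2 = 38025 ≡ 331
5^64 ≡ 331^2 = 109561 ≡ 88
5^128 ≡ 88^2 = 7744 ≡ 125
227 = 128 + 64 + 32 + 2 + 1, so 5^227 ≡ 125·88·331·25·5 ≡ 25 (mod 401)
R · y^e ≡ 125·25 = 3125 ≡ 318 (mod 401)

318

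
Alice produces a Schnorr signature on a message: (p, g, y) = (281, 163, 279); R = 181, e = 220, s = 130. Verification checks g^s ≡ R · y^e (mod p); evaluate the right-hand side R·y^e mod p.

279^2 = 77841 ≡ 4
279^4 ≡ 4^2 = 16
279^8 ≡ 16^2 = 256
279^16 ≡ 256^2 = 65536 ≡ 63
279^32 ≡ 63^2 = 3969 ≡ 35
279^64 ≡ 35^2 = 1225 ≡ 101
279^128 ≡ 101^2 = 10201 ≡ 85
220 = 128 + 64 + 16 + 8 + 4, so 279^220 ≡ 85·101·63·256·16 ≡ 181 (mod 281)
R · y^e ≡ 181·181 = 32761 ≡ 165 (mod 281)

165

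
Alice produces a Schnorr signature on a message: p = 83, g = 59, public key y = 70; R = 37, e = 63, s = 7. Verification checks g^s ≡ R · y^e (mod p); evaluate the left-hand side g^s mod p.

59^2 = 3481 ≡ 78
59^4 ≡ 78^2 = 6084 ≡ 25
7 = 4 + 2 + 1, so 59^7 ≡ 25·78·59 ≡ 12 (mod 83)

12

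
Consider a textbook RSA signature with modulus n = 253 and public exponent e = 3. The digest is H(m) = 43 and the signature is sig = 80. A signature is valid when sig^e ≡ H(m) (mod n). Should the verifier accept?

reject

sig^2 ≡ 80^2 = 6400 ≡ 75
3 = 2 + 1, so sig^3 ≡ 75·80 ≡ 181 (mod 253)
The recovered value 181 does not match the digest 43.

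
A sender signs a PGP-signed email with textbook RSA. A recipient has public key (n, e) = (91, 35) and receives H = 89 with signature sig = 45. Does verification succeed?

sig^35 mod 91 = 89
89 = H, so the signature checks out.

passes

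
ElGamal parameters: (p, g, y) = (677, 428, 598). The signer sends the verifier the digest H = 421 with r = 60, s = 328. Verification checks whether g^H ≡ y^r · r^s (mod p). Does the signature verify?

Left side g^H mod p:
428^2 = 183184 ≡ 394
428^4 ≡ 394^2 = 155236 ≡ 203
428^8 ≡ 203^2 = 41209 ≡ 589
428^16 ≡ 589^2 = 346921 ≡ 297
428^32 ≡ 297^2 = 88209 ≡ 199
428^64 ≡ 199^2 = 39601 ≡ 335
428^128 ≡ 335^2 = 112225 ≡ 520
428^256 ≡ 520^2 = 270400 ≡ 277
421 = 256 + 128 + 32 + 4 + 1, so 428^421 ≡ 277·520·199·203·428 ≡ 615 (mod 677)
Right side y^r · r^s mod p:
598^2 = 357604 ≡ 148
598^4 ≡ 148^2 = 21904 ≡ 240
598^8 ≡ 240^2 = 57600 ≡ 55
598^16 ≡ 55^2 = 3025 ≡ 317
598^32 ≡ 317^2 = 100489 ≡ 293
60 = 32 + 16 + 8 + 4, so 598^60 ≡ 293·317·55·240 ≡ 479 (mod 677)
60^2 = 3600 ≡ 215
60^4 ≡ 215^2 = 46225 ≡ 189
60^8 ≡ 189^2 = 35721 ≡ 517
60^16 ≡ 517^2 = 267289 ≡ 551
60^32 ≡ 551^2 = 303601 ≡ 305
60^64 ≡ 305^2 = 93025 ≡ 276
60^128 ≡ 276^2 = 76176 ≡ 352
60^256 ≡ 352^2 = 123904 ≡ 13
328 = 256 + 64 + 8, so 60^328 ≡ 13·276·517 ≡ 16 (mod 677)
479·16 = 7664 ≡ 217 (mod 677)
615 ≠ 217, so verification fails.

does not verify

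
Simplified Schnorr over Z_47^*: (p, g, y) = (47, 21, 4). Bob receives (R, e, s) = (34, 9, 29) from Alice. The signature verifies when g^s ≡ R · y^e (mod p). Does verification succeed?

g^s mod p:
21^2 = 441 ≡ 18
21^4 ≡ 18^2 = 324 ≡ 42
21^8 ≡ 42^2 = 1764 ≡ 25
21^16 ≡ 25^2 = 625 ≡ 14
29 = 16 + 8 + 4 + 1, so 21^29 ≡ 14·25·42·21 ≡ 4 (mod 47)
R · y^e mod p:
4^2 = 16
4^4 ≡ 16^2 = 256 ≡ 21
4^8 ≡ 21^2 = 441 ≡ 18
9 = 8 + 1, so 4^9 ≡ 18·4 ≡ 25 (mod 47)
34·25 = 850 ≡ 4 (mod 47)
4 ≡ 4 (mod 47); signature holds.

passes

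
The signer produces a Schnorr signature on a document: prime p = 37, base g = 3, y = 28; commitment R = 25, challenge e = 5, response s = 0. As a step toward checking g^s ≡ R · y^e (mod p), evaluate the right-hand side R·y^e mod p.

Squares mod 37: 28^1≡28, 28^2≡7, 28^4≡12
5 = 4 + 1, so 28^5 ≡ 12·28 ≡ 3 (mod 37)
R · y^e ≡ 25·3 = 75 ≡ 1 (mod 37)

1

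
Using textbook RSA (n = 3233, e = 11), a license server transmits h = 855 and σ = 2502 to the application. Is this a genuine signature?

genuine

σ^2 ≡ 2502^2 = 6260004 ≡ 916
σ^4 ≡ 916^2 = 839056 ≡ 1709
σ^8 ≡ 1709^2 = 2920681 ≡ 1282
11 = 8 + 2 + 1, so σ^11 ≡ 1282·916·2502 ≡ 855 (mod 3233)
Since 855 equals the digest 855, verification succeeds.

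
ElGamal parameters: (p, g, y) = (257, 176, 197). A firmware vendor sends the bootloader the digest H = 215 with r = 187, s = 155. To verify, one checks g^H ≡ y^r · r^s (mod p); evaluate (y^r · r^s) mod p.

Squares mod 257: 197^1≡197, 197^2≡2, 197^4≡4, 197^8≡16, 197^16≡256, 197^32≡1, 197^64≡1, 197^128≡1
187 = 128 + 32 + 16 + 8 + 2 + 1, so 197^187 ≡ 1·1·256·16·2·197 ≡ 121 (mod 257)
Squares mod 257: 187^1≡187, 187^2≡17, 187^4≡32, 187^8≡253, 187^16≡16, 187^32≡256, 187^64≡1, 187^128≡1
155 = 128 + 16 + 8 + 2 + 1, so 187^155 ≡ 1·16·253·17·187 ≡ 88 (mod 257)
y^r · r^s ≡ 121·88 = 10648 ≡ 111 (mod 257)

111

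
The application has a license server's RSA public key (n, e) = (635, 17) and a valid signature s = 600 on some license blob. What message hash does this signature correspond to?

420

s^2 ≡ 600^2 = 360000 ≡ 590
s^4 ≡ 590^2 = 348100 ≡ 120
s^8 ≡ 120^2 = 14400 ≡ 430
s^16 ≡ 430^2 = 184900 ≡ 115
17 = 16 + 1, so s^17 ≡ 115·600 ≡ 420 (mod 635)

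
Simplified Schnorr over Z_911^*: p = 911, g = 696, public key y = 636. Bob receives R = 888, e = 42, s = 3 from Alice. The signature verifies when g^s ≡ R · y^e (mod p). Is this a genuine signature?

g^s mod p:
696^3 mod 911 = 635
R · y^e mod p:
636^42 mod 911 = 741
888·741 = 658008 ≡ 266 (mod 911)
635 ≠ 266; the check fails.

forged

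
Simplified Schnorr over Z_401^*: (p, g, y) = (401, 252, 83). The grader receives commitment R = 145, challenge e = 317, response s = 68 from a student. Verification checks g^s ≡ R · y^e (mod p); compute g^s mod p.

Squares mod 401: 252^1≡252, 252^2≡146, 252^4≡63, 252^8≡360, 252^16≡77, 252^32≡315, 252^64≡178
68 = 64 + 4, so 252^68 ≡ 178·63 ≡ 387 (mod 401)

387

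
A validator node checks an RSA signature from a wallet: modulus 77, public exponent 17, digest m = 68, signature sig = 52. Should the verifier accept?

accept

Squares mod 77: sig^1≡52, sig^2≡9, sig^4≡4, sig^8≡16, sig^16≡25
17 = 16 + 1, so sig^17 ≡ 25·52 ≡ 68 (mod 77)
Since 68 equals the digest 68, verification succeeds.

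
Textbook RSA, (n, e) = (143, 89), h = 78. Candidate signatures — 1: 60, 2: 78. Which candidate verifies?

2

Candidate 1: Squares mod 143: 60^1≡60, 60^2≡25, 60^4≡53, 60^8≡92, 60^16≡27, 60^32≡14, 60^64≡53; 89 = 64 + 16 + 8 + 1, so 60^89 ≡ 53·27·92·60 ≡ 86 (mod 143)
Candidate 2: Squares mod 143: 78^1≡78, 78^2≡78, 78^4≡78, 78^8≡78, 78^16≡78, 78^32≡78, 78^64≡78; 89 = 64 + 16 + 8 + 1, so 78^89 ≡ 78·78·78·78 ≡ 78 (mod 143)
  → matches h = 78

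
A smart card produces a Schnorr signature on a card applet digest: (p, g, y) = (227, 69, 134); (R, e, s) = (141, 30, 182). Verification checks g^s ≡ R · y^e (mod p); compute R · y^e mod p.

144

Squares mod 227: 134^1≡134, 134^2≡23, 134^4≡75, 134^8≡177, 134^16≡3
30 = 16 + 8 + 4 + 2, so 134^30 ≡ 3·177·75·23 ≡ 30 (mod 227)
R · y^e ≡ 141·30 = 4230 ≡ 144 (mod 227)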